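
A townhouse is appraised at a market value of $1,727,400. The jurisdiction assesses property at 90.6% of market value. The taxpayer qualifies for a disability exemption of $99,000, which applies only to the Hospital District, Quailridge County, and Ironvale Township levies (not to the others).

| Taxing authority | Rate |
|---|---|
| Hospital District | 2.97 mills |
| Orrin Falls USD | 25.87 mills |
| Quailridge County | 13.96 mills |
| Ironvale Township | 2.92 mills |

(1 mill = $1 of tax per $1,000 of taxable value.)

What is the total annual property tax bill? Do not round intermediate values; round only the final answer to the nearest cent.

Assessed value = $1,727,400 × 0.906 = $1,565,024.4
Hospital District: ($1,565,024.4 − $99,000) × 0.00297 = $1,466,024.4 × 0.00297 = $4,354.092468
Orrin Falls USD: $1,565,024.4 × 0.02587 = $40,487.181228
Quailridge County: ($1,565,024.4 − $99,000) × 0.01396 = $1,466,024.4 × 0.01396 = $20,465.700624
Ironvale Township: ($1,565,024.4 − $99,000) × 0.00292 = $1,466,024.4 × 0.00292 = $4,280.791248
Total = $69,587.765568

$69,587.77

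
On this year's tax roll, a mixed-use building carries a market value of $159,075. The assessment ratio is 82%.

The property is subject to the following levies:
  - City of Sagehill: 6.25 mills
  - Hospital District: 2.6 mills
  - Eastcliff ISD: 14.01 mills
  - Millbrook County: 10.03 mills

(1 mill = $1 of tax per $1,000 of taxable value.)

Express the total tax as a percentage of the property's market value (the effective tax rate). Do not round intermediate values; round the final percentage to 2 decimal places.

Assessed value = $159,075 × 0.82 = $130,441.5
City of Sagehill: $130,441.5 × 0.00625 = $815.259375
Hospital District: $130,441.5 × 0.0026 = $339.1479
Eastcliff ISD: $130,441.5 × 0.01401 = $1,827.485415
Millbrook County: $130,441.5 × 0.01003 = $1,308.328245
Total tax = $4,290.220935
Effective rate = $4,290.220935 ÷ $159,075 = 2.70% of market value

2.70%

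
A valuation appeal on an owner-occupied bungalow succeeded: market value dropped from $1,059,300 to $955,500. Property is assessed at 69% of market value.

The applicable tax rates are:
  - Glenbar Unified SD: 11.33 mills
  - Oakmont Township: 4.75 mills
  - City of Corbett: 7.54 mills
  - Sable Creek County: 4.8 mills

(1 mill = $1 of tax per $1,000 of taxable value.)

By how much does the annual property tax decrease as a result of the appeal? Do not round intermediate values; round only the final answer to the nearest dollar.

Old assessed value = $1,059,300 × 0.69 = $730,917
New assessed value = $955,500 × 0.69 = $659,295
Combined rate = 0.01133 + 0.00475 + 0.00754 + 0.0048 = 0.02842
Old tax = $730,917 × 0.02842 = $20,772.66114
New tax = $659,295 × 0.02842 = $18,737.1639
Reduction = $20,772.66114 − $18,737.1639 = $2,035.49724

$2,035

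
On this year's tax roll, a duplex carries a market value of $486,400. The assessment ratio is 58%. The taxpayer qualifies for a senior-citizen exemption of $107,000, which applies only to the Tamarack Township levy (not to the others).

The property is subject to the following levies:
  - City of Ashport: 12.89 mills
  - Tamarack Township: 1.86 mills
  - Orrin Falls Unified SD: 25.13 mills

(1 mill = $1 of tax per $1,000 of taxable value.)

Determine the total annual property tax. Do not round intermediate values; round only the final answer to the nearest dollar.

Assessed value = $486,400 × 0.58 = $282,112
City of Ashport: $282,112 × 0.01289 = $3,636.42368
Tamarack Township: ($282,112 − $107,000) × 0.00186 = $175,112 × 0.00186 = $325.70832
Orrin Falls Unified SD: $282,112 × 0.02513 = $7,089.47456
Total = $11,051.60656

$11,052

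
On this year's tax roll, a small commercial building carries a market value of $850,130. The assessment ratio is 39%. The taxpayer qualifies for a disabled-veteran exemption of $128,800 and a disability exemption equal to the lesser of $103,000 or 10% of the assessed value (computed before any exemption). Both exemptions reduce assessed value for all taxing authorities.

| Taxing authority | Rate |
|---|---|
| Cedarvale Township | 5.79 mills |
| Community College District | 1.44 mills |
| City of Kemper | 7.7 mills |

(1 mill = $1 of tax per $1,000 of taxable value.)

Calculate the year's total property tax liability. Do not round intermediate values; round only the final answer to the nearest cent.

Assessed value = $850,130 × 0.39 = $331,550.7
Disability exemption = min($103,000, 10% × $331,550.7) = min($103,000, $33,155.07) = $33,155.07 (percentage binds)
Taxable value = $331,550.7 − $128,800 − $33,155.07 = $169,595.63
Cedarvale Township: $169,595.63 × 0.00579 = $981.9586977
Community College District: $169,595.63 × 0.00144 = $244.2177072
City of Kemper: $169,595.63 × 0.0077 = $1,305.886351
Total = $2,532.0627559

$2,532.06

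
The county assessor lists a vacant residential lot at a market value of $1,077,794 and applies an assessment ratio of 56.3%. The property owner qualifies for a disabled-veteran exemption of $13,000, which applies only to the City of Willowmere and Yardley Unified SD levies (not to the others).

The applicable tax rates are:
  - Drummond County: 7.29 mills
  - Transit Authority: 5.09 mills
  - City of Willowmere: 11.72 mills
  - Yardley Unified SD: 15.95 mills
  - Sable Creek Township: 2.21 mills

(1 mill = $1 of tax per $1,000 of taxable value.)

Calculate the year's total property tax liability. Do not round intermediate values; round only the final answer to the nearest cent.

$25,283.57

Assessed value = $1,077,794 × 0.563 = $606,798.022
Drummond County: $606,798.022 × 0.00729 = $4,423.55758038
Transit Authority: $606,798.022 × 0.00509 = $3,088.60193198
City of Willowmere: ($606,798.022 − $13,000) × 0.01172 = $593,798.022 × 0.01172 = $6,959.31281784
Yardley Unified SD: ($606,798.022 − $13,000) × 0.01595 = $593,798.022 × 0.01595 = $9,471.0784509
Sable Creek Township: $606,798.022 × 0.00221 = $1,341.02362862
Total = $25,283.57440972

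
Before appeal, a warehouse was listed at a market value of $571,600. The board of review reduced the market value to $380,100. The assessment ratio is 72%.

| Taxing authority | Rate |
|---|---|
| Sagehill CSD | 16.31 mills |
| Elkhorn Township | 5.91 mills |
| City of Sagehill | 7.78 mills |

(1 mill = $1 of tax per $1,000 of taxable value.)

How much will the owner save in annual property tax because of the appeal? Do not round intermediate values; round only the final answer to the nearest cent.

$4,136.40

Old assessed value = $571,600 × 0.72 = $411,552
New assessed value = $380,100 × 0.72 = $273,672
Combined rate = 0.01631 + 0.00591 + 0.00778 = 0.03
Old tax = $411,552 × 0.03 = $12,346.56
New tax = $273,672 × 0.03 = $8,210.16
Reduction = $12,346.56 − $8,210.16 = $4,136.4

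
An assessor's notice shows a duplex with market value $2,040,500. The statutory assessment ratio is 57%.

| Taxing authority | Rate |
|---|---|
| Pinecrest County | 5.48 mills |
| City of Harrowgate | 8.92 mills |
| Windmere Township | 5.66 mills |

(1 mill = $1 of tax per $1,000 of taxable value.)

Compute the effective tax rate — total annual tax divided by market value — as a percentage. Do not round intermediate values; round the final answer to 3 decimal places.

Assessed value = $2,040,500 × 0.57 = $1,163,085
Pinecrest County: $1,163,085 × 0.00548 = $6,373.7058
City of Harrowgate: $1,163,085 × 0.00892 = $10,374.7182
Windmere Township: $1,163,085 × 0.00566 = $6,583.0611
Total tax = $23,331.4851
Effective rate = $23,331.4851 ÷ $2,040,500 = 1.143% of market value

1.143%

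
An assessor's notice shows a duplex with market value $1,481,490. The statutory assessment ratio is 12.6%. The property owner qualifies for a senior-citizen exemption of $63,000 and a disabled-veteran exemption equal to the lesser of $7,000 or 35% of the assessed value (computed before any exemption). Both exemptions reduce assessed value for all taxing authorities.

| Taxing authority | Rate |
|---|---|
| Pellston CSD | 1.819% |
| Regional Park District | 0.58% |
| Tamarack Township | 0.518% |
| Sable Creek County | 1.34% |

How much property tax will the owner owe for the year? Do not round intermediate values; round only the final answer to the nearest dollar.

$4,967

Assessed value = $1,481,490 × 0.126 = $186,667.74
Disabled-veteran exemption = min($7,000, 35% × $186,667.74) = min($7,000, $65,333.709) = $7,000 (dollar cap binds)
Taxable value = $186,667.74 − $63,000 − $7,000 = $116,667.74
Pellston CSD: $116,667.74 × 0.01819 = $2,122.1861906
Regional Park District: $116,667.74 × 0.0058 = $676.672892
Tamarack Township: $116,667.74 × 0.00518 = $604.3388932
Sable Creek County: $116,667.74 × 0.0134 = $1,563.347716
Total = $4,966.5456918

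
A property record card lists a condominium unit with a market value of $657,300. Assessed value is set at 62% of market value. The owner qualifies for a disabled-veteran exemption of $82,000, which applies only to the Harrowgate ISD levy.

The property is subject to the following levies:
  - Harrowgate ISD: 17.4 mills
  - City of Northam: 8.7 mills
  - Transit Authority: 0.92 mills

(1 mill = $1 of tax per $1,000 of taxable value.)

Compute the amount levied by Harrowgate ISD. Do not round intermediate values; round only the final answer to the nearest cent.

$5,664.15

Assessed value = $657,300 × 0.62 = $407,526
Harrowgate ISD taxable value = $407,526 − $82,000 = $325,526
Harrowgate ISD levy = $325,526 × 0.0174 = $5,664.1524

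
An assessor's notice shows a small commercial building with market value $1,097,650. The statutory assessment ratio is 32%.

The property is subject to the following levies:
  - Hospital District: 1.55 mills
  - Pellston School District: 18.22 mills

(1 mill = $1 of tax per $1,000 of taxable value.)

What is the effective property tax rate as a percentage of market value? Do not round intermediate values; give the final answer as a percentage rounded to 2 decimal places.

Assessed value = $1,097,650 × 0.32 = $351,248
Hospital District: $351,248 × 0.00155 = $544.4344
Pellston School District: $351,248 × 0.01822 = $6,399.73856
Total tax = $6,944.17296
Effective rate = $6,944.17296 ÷ $1,097,650 = 0.63% of market value

0.63%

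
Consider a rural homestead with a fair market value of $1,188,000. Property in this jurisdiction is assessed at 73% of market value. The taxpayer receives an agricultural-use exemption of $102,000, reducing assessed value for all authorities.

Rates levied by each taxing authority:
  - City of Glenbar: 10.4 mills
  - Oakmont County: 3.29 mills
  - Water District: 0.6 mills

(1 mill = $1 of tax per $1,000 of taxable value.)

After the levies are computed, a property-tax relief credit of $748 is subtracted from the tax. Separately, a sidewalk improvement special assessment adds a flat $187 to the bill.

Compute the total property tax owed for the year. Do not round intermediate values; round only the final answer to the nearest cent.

$10,374.28

Assessed value = $1,188,000 × 0.73 = $867,240
Taxable value = $867,240 − $102,000 = $765,240
City of Glenbar: $765,240 × 0.0104 = $7,958.496
Oakmont County: $765,240 × 0.00329 = $2,517.6396
Water District: $765,240 × 0.0006 = $459.144
Levies subtotal = $10,935.2796
After credit = $10,935.2796 − $748 = $10,187.2796
Total = $10,187.2796 + $187 = $10,374.2796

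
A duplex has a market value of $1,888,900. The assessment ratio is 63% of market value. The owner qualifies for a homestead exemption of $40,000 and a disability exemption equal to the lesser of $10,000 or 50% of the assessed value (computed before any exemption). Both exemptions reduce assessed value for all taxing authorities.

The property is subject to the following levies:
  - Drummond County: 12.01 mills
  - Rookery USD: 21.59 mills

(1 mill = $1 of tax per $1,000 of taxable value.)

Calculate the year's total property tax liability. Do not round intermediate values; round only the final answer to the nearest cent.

$38,304.24

Assessed value = $1,888,900 × 0.63 = $1,190,007
Disability exemption = min($10,000, 50% × $1,190,007) = min($10,000, $595,003.5) = $10,000 (dollar cap binds)
Taxable value = $1,190,007 − $40,000 − $10,000 = $1,140,007
Drummond County: $1,140,007 × 0.01201 = $13,691.48407
Rookery USD: $1,140,007 × 0.02159 = $24,612.75113
Total = $38,304.2352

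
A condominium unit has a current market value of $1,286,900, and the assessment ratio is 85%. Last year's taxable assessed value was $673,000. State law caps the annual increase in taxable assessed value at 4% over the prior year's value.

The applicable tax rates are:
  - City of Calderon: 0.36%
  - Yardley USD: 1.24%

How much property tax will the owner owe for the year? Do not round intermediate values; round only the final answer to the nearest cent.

Uncapped assessed value = $1,286,900 × 0.85 = $1,093,865
Cap limit = $673,000 × 1.04 = $699,920
Taxable assessed value = min($1,093,865, $699,920) = $699,920 (cap binds)
City of Calderon: $699,920 × 0.0036 = $2,519.712
Yardley USD: $699,920 × 0.0124 = $8,679.008
Total = $11,198.72

$11,198.72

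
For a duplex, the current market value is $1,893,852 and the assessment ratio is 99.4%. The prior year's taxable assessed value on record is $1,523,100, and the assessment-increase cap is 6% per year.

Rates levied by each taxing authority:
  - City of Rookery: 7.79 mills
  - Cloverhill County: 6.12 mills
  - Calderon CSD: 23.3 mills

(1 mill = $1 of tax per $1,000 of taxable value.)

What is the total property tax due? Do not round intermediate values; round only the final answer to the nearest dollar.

$60,075

Uncapped assessed value = $1,893,852 × 0.994 = $1,882,488.888
Cap limit = $1,523,100 × 1.06 = $1,614,486
Taxable assessed value = min($1,882,488.888, $1,614,486) = $1,614,486 (cap binds)
City of Rookery: $1,614,486 × 0.00779 = $12,576.84594
Cloverhill County: $1,614,486 × 0.00612 = $9,880.65432
Calderon CSD: $1,614,486 × 0.0233 = $37,617.5238
Total = $60,075.02406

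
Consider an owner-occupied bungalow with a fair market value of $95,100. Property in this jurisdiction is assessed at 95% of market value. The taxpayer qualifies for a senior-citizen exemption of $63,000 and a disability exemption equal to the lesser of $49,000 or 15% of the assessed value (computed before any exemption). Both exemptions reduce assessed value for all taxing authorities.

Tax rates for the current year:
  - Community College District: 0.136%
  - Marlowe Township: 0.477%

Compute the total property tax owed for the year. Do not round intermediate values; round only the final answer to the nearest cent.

Assessed value = $95,100 × 0.95 = $90,345
Disability exemption = min($49,000, 15% × $90,345) = min($49,000, $13,551.75) = $13,551.75 (percentage binds)
Taxable value = $90,345 − $63,000 − $13,551.75 = $13,793.25
Community College District: $13,793.25 × 0.00136 = $18.75882
Marlowe Township: $13,793.25 × 0.00477 = $65.7938025
Total = $84.5526225

$84.55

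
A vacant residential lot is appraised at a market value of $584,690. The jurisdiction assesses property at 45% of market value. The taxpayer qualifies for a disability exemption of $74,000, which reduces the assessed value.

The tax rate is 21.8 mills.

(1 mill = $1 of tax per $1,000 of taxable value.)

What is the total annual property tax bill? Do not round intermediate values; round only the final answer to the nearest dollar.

$4,123

Assessed value = $584,690 × 0.45 = $263,110.5
Taxable value = $263,110.5 − $74,000 = $189,110.5
Tax = $189,110.5 × 0.0218 = $4,122.6089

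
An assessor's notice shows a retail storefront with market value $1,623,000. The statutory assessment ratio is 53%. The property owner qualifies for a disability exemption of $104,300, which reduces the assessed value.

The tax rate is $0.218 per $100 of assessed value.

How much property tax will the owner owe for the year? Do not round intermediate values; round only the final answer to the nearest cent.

Assessed value = $1,623,000 × 0.53 = $860,190
Taxable value = $860,190 − $104,300 = $755,890
Tax = $755,890 × 0.00218 = $1,647.8402

$1,647.84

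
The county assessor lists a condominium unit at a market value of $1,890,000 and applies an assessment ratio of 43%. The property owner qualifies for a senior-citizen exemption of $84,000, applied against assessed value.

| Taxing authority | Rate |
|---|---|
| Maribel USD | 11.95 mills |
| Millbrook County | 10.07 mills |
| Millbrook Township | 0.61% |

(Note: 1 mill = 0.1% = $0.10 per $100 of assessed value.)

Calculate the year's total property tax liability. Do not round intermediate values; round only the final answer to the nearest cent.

Assessed value = $1,890,000 × 0.43 = $812,700
Taxable value = $812,700 − $84,000 = $728,700
Maribel USD: $728,700 × 0.01195 = $8,707.965
Millbrook County: $728,700 × 0.01007 = $7,338.009
Millbrook Township: $728,700 × 0.0061 = $4,445.07
Total = $20,491.044

$20,491.04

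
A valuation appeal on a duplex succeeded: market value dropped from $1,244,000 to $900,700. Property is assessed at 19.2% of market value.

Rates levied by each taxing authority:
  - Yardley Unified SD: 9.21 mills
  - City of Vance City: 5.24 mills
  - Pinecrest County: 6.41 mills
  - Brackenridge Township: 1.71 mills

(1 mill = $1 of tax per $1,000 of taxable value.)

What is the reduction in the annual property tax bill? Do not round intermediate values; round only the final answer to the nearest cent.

$1,487.67

Old assessed value = $1,244,000 × 0.192 = $238,848
New assessed value = $900,700 × 0.192 = $172,934.4
Combined rate = 0.00921 + 0.00524 + 0.00641 + 0.00171 = 0.02257
Old tax = $238,848 × 0.02257 = $5,390.79936
New tax = $172,934.4 × 0.02257 = $3,903.129408
Reduction = $5,390.79936 − $3,903.129408 = $1,487.669952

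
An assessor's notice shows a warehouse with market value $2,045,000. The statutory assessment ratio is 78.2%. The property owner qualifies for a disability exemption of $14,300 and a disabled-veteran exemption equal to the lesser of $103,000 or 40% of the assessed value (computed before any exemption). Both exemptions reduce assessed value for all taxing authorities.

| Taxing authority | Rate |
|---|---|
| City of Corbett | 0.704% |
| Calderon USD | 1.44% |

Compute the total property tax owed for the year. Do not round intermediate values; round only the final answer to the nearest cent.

Assessed value = $2,045,000 × 0.782 = $1,599,190
Disabled-veteran exemption = min($103,000, 40% × $1,599,190) = min($103,000, $639,676) = $103,000 (dollar cap binds)
Taxable value = $1,599,190 − $14,300 − $103,000 = $1,481,890
City of Corbett: $1,481,890 × 0.00704 = $10,432.5056
Calderon USD: $1,481,890 × 0.0144 = $21,339.216
Total = $31,771.7216

$31,771.72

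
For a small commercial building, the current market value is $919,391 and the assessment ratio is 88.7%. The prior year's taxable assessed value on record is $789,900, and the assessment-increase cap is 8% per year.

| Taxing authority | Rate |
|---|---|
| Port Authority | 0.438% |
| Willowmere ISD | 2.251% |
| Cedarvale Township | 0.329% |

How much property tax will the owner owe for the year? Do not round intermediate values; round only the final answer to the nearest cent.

Uncapped assessed value = $919,391 × 0.887 = $815,499.817
Cap limit = $789,900 × 1.08 = $853,092
Taxable assessed value = min($815,499.817, $853,092) = $815,499.817 (cap does not bind)
Port Authority: $815,499.817 × 0.00438 = $3,571.88919846
Willowmere ISD: $815,499.817 × 0.02251 = $18,356.90088067
Cedarvale Township: $815,499.817 × 0.00329 = $2,682.99439793
Total = $24,611.78447706

$24,611.78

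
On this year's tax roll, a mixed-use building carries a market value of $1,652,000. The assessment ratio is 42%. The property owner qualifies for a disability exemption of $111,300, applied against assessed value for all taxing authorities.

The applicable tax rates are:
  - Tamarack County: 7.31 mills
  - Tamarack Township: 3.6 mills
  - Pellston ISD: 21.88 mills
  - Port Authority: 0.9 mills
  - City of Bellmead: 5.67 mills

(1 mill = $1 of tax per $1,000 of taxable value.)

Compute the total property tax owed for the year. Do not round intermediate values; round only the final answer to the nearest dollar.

$22,929

Assessed value = $1,652,000 × 0.42 = $693,840
Taxable value = $693,840 − $111,300 = $582,540
Tamarack County: $582,540 × 0.00731 = $4,258.3674
Tamarack Township: $582,540 × 0.0036 = $2,097.144
Pellston ISD: $582,540 × 0.02188 = $12,745.9752
Port Authority: $582,540 × 0.0009 = $524.286
City of Bellmead: $582,540 × 0.00567 = $3,303.0018
Total = $4,258.3674 + $2,097.144 + $12,745.9752 + $524.286 + $3,303.0018 = $22,928.7744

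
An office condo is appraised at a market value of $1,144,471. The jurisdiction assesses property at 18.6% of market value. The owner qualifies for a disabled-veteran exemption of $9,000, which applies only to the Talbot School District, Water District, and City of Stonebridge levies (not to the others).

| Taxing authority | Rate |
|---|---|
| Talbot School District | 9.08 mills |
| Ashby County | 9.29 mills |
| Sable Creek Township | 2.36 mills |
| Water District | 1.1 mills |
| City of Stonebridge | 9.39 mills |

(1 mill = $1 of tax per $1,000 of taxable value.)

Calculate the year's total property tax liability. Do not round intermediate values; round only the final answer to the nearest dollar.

$6,470

Assessed value = $1,144,471 × 0.186 = $212,871.606
Talbot School District: ($212,871.606 − $9,000) × 0.00908 = $203,871.606 × 0.00908 = $1,851.15418248
Ashby County: $212,871.606 × 0.00929 = $1,977.57721974
Sable Creek Township: $212,871.606 × 0.00236 = $502.37699016
Water District: ($212,871.606 − $9,000) × 0.0011 = $203,871.606 × 0.0011 = $224.2587666
City of Stonebridge: ($212,871.606 − $9,000) × 0.00939 = $203,871.606 × 0.00939 = $1,914.35438034
Total = $6,469.72153932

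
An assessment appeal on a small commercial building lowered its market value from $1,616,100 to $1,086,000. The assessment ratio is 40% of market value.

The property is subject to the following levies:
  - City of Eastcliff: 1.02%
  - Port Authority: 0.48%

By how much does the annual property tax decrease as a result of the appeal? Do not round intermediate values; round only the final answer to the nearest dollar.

$3,181

Old assessed value = $1,616,100 × 0.4 = $646,440
New assessed value = $1,086,000 × 0.4 = $434,400
Combined rate = 0.0102 + 0.0048 = 0.015
Old tax = $646,440 × 0.015 = $9,696.6
New tax = $434,400 × 0.015 = $6,516
Reduction = $9,696.6 − $6,516 = $3,180.6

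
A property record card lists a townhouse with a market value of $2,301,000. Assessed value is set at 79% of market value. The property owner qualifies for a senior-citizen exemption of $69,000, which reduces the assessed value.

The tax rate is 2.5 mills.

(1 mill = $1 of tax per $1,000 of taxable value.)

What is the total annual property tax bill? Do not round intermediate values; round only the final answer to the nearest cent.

Assessed value = $2,301,000 × 0.79 = $1,817,790
Taxable value = $1,817,790 − $69,000 = $1,748,790
Tax = $1,748,790 × 0.0025 = $4,371.975

$4,371.98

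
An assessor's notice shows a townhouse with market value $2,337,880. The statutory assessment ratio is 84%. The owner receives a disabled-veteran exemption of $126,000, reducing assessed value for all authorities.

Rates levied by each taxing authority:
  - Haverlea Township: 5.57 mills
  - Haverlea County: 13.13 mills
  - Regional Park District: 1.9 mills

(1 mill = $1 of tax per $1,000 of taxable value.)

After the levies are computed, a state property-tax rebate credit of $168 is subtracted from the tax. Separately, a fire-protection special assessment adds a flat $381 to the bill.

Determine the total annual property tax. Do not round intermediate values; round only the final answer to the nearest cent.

$38,072.08

Assessed value = $2,337,880 × 0.84 = $1,963,819.2
Taxable value = $1,963,819.2 − $126,000 = $1,837,819.2
Haverlea Township: $1,837,819.2 × 0.00557 = $10,236.652944
Haverlea County: $1,837,819.2 × 0.01313 = $24,130.566096
Regional Park District: $1,837,819.2 × 0.0019 = $3,491.85648
Levies subtotal = $37,859.07552
After credit = $37,859.07552 − $168 = $37,691.07552
Total = $37,691.07552 + $381 = $38,072.07552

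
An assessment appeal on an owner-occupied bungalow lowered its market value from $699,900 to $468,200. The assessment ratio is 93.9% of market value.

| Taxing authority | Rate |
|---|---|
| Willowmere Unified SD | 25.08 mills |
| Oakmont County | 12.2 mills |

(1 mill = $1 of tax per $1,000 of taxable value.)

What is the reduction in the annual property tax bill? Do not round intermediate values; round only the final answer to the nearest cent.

Old assessed value = $699,900 × 0.939 = $657,206.1
New assessed value = $468,200 × 0.939 = $439,639.8
Combined rate = 0.02508 + 0.0122 = 0.03728
Old tax = $657,206.1 × 0.03728 = $24,500.643408
New tax = $439,639.8 × 0.03728 = $16,389.771744
Reduction = $24,500.643408 − $16,389.771744 = $8,110.871664

$8,110.87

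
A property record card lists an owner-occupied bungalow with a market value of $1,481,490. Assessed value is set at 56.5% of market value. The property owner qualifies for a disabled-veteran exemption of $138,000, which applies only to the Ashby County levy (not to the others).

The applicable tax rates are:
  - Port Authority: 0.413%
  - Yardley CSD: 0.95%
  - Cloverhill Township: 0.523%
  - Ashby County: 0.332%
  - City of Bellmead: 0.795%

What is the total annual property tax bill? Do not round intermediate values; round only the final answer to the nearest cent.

$24,761.91

Assessed value = $1,481,490 × 0.565 = $837,041.85
Port Authority: $837,041.85 × 0.00413 = $3,456.9828405
Yardley CSD: $837,041.85 × 0.0095 = $7,951.897575
Cloverhill Township: $837,041.85 × 0.00523 = $4,377.7288755
Ashby County: ($837,041.85 − $138,000) × 0.00332 = $699,041.85 × 0.00332 = $2,320.818942
City of Bellmead: $837,041.85 × 0.00795 = $6,654.4827075
Total = $24,761.9109405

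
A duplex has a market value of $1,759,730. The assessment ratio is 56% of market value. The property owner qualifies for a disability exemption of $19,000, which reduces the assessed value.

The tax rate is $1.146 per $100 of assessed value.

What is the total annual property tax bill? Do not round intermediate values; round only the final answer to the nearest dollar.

$11,076

Assessed value = $1,759,730 × 0.56 = $985,448.8
Taxable value = $985,448.8 − $19,000 = $966,448.8
Tax = $966,448.8 × 0.01146 = $11,075.503248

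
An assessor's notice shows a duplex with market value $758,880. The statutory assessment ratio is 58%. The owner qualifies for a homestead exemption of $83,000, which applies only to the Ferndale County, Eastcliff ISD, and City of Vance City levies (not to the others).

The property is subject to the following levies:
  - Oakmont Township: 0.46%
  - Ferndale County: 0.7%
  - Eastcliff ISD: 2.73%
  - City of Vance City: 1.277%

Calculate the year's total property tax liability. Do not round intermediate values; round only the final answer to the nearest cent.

Assessed value = $758,880 × 0.58 = $440,150.4
Oakmont Township: $440,150.4 × 0.0046 = $2,024.69184
Ferndale County: ($440,150.4 − $83,000) × 0.007 = $357,150.4 × 0.007 = $2,500.0528
Eastcliff ISD: ($440,150.4 − $83,000) × 0.0273 = $357,150.4 × 0.0273 = $9,750.20592
City of Vance City: ($440,150.4 − $83,000) × 0.01277 = $357,150.4 × 0.01277 = $4,560.810608
Total = $18,835.761168

$18,835.76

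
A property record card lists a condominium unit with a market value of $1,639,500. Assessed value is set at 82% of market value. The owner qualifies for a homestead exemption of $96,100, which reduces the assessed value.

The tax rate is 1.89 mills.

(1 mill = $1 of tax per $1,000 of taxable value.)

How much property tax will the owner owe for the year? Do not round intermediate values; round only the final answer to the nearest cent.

Assessed value = $1,639,500 × 0.82 = $1,344,390
Taxable value = $1,344,390 − $96,100 = $1,248,290
Tax = $1,248,290 × 0.00189 = $2,359.2681

$2,359.27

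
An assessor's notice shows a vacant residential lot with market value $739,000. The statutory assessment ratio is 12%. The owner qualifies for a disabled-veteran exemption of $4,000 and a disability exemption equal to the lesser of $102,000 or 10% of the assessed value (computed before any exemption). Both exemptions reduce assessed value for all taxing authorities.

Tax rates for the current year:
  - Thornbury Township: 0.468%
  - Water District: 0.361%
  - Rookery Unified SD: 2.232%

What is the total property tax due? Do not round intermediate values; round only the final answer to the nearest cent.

Assessed value = $739,000 × 0.12 = $88,680
Disability exemption = min($102,000, 10% × $88,680) = min($102,000, $8,868) = $8,868 (percentage binds)
Taxable value = $88,680 − $4,000 − $8,868 = $75,812
Thornbury Township: $75,812 × 0.00468 = $354.80016
Water District: $75,812 × 0.00361 = $273.68132
Rookery Unified SD: $75,812 × 0.02232 = $1,692.12384
Total = $2,320.60532

$2,320.61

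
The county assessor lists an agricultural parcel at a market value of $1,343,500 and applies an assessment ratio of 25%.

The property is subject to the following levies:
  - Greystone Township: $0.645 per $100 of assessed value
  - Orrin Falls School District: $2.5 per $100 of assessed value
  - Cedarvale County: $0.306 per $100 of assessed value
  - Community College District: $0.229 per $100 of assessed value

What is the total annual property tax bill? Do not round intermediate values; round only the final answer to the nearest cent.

Assessed value = $1,343,500 × 0.25 = $335,875
Greystone Township: $335,875 × 0.00645 = $2,166.39375
Orrin Falls School District: $335,875 × 0.025 = $8,396.875
Cedarvale County: $335,875 × 0.00306 = $1,027.7775
Community College District: $335,875 × 0.00229 = $769.15375
Total = $2,166.39375 + $8,396.875 + $1,027.7775 + $769.15375 = $12,360.2

$12,360.20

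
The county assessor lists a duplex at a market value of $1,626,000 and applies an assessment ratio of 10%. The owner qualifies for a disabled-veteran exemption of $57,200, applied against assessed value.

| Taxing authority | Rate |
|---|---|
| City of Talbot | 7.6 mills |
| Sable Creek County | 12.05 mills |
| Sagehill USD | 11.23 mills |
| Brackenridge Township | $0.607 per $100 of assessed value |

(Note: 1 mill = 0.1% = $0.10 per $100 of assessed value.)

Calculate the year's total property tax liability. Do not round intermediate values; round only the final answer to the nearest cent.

Assessed value = $1,626,000 × 0.1 = $162,600
Taxable value = $162,600 − $57,200 = $105,400
City of Talbot: $105,400 × 0.0076 = $801.04
Sable Creek County: $105,400 × 0.01205 = $1,270.07
Sagehill USD: $105,400 × 0.01123 = $1,183.642
Brackenridge Township: $105,400 × 0.00607 = $639.778
Total = $3,894.53

$3,894.53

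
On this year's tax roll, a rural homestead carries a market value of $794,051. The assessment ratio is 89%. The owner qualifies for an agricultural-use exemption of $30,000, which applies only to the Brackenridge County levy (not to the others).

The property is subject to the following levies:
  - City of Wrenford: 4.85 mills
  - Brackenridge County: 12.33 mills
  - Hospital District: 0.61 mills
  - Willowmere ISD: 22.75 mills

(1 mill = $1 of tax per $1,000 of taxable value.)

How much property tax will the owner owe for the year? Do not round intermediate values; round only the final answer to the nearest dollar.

$28,280

Assessed value = $794,051 × 0.89 = $706,705.39
City of Wrenford: $706,705.39 × 0.00485 = $3,427.5211415
Brackenridge County: ($706,705.39 − $30,000) × 0.01233 = $676,705.39 × 0.01233 = $8,343.7774587
Hospital District: $706,705.39 × 0.00061 = $431.0902879
Willowmere ISD: $706,705.39 × 0.02275 = $16,077.5476225
Total = $28,279.9365106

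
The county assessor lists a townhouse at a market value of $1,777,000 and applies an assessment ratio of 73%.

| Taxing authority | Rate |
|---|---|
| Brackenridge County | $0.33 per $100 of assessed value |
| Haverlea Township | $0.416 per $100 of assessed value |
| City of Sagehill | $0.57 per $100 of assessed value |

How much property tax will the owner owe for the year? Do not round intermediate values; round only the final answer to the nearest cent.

$17,071.28

Assessed value = $1,777,000 × 0.73 = $1,297,210
Brackenridge County: $1,297,210 × 0.0033 = $4,280.793
Haverlea Township: $1,297,210 × 0.00416 = $5,396.3936
City of Sagehill: $1,297,210 × 0.0057 = $7,394.097
Total = $4,280.793 + $5,396.3936 + $7,394.097 = $17,071.2836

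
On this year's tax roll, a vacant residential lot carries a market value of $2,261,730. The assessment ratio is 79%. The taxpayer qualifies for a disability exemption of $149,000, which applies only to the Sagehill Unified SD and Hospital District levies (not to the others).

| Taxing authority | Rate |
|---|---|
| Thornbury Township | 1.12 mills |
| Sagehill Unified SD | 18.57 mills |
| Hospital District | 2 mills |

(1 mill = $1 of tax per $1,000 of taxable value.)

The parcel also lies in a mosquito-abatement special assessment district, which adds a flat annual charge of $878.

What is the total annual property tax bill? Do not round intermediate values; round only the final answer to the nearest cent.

Assessed value = $2,261,730 × 0.79 = $1,786,766.7
Thornbury Township: $1,786,766.7 × 0.00112 = $2,001.178704
Sagehill Unified SD: ($1,786,766.7 − $149,000) × 0.01857 = $1,637,766.7 × 0.01857 = $30,413.327619
Hospital District: ($1,786,766.7 − $149,000) × 0.002 = $1,637,766.7 × 0.002 = $3,275.5334
Levies subtotal = $35,690.039723
Total = $35,690.039723 + $878 = $36,568.039723

$36,568.04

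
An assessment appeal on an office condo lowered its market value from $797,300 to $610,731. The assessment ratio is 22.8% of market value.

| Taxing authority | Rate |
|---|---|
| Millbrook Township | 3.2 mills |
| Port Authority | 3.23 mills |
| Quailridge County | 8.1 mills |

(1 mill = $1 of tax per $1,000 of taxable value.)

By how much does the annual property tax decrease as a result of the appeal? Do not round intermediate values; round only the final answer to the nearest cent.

Old assessed value = $797,300 × 0.228 = $181,784.4
New assessed value = $610,731 × 0.228 = $139,246.668
Combined rate = 0.0032 + 0.00323 + 0.0081 = 0.01453
Old tax = $181,784.4 × 0.01453 = $2,641.327332
New tax = $139,246.668 × 0.01453 = $2,023.25408604
Reduction = $2,641.327332 − $2,023.25408604 = $618.07324596

$618.07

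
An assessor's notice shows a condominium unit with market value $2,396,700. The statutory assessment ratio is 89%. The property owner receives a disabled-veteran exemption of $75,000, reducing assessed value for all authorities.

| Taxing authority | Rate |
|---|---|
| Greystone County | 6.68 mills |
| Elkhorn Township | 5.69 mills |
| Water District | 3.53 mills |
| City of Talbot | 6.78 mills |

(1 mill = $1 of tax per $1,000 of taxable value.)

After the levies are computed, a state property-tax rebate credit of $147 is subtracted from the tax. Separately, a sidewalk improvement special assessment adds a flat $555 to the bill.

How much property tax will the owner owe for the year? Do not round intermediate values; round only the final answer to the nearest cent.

$47,084.87

Assessed value = $2,396,700 × 0.89 = $2,133,063
Taxable value = $2,133,063 − $75,000 = $2,058,063
Greystone County: $2,058,063 × 0.00668 = $13,747.86084
Elkhorn Township: $2,058,063 × 0.00569 = $11,710.37847
Water District: $2,058,063 × 0.00353 = $7,264.96239
City of Talbot: $2,058,063 × 0.00678 = $13,953.66714
Levies subtotal = $46,676.86884
After credit = $46,676.86884 − $147 = $46,529.86884
Total = $46,529.86884 + $555 = $47,084.86884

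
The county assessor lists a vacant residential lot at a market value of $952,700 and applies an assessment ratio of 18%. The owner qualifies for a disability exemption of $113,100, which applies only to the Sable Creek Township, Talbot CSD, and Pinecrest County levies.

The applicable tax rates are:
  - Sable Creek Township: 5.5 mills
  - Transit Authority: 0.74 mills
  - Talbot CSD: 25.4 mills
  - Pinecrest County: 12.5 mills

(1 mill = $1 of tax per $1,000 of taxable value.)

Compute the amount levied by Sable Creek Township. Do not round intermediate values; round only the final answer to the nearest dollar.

$321

Assessed value = $952,700 × 0.18 = $171,486
Sable Creek Township taxable value = $171,486 − $113,100 = $58,386
Sable Creek Township levy = $58,386 × 0.0055 = $321.123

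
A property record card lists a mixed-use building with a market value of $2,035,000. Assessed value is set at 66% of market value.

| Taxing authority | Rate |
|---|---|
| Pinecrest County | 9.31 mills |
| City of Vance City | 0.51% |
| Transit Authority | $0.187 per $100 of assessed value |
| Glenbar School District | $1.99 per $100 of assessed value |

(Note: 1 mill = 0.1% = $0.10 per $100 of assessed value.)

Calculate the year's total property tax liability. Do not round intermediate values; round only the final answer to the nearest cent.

Assessed value = $2,035,000 × 0.66 = $1,343,100
Pinecrest County: $1,343,100 × 0.00931 = $12,504.261
City of Vance City: $1,343,100 × 0.0051 = $6,849.81
Transit Authority: $1,343,100 × 0.00187 = $2,511.597
Glenbar School District: $1,343,100 × 0.0199 = $26,727.69
Total = $48,593.358

$48,593.36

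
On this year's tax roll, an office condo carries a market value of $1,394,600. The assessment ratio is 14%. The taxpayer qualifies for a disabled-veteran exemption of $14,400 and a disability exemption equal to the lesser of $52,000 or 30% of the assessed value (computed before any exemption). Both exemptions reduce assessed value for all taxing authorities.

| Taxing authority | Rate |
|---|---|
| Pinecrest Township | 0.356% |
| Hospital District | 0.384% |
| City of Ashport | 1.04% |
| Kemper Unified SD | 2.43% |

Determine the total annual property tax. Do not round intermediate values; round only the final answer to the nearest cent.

$5,424.33

Assessed value = $1,394,600 × 0.14 = $195,244
Disability exemption = min($52,000, 30% × $195,244) = min($52,000, $58,573.2) = $52,000 (dollar cap binds)
Taxable value = $195,244 − $14,400 − $52,000 = $128,844
Pinecrest Township: $128,844 × 0.00356 = $458.68464
Hospital District: $128,844 × 0.00384 = $494.76096
City of Ashport: $128,844 × 0.0104 = $1,339.9776
Kemper Unified SD: $128,844 × 0.0243 = $3,130.9092
Total = $5,424.3324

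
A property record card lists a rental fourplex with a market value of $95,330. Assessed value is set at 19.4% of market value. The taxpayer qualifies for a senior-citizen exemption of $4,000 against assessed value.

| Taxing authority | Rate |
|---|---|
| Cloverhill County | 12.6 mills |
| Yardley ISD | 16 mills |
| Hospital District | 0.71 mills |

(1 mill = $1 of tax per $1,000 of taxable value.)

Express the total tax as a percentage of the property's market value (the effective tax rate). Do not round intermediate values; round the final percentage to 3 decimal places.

0.446%

Assessed value = $95,330 × 0.194 = $18,494.02
Taxable value = $18,494.02 − $4,000 = $14,494.02
Cloverhill County: $14,494.02 × 0.0126 = $182.624652
Yardley ISD: $14,494.02 × 0.016 = $231.90432
Hospital District: $14,494.02 × 0.00071 = $10.2907542
Total tax = $424.8197262
Effective rate = $424.8197262 ÷ $95,330 = 0.446% of market value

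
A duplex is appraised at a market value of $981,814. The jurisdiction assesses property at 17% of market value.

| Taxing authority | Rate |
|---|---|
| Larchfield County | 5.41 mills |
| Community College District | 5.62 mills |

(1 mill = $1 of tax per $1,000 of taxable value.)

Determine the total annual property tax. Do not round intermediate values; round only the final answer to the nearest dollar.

$1,841

Assessed value = $981,814 × 0.17 = $166,908.38
Larchfield County: $166,908.38 × 0.00541 = $902.9743358
Community College District: $166,908.38 × 0.00562 = $938.0250956
Total = $902.9743358 + $938.0250956 = $1,840.9994314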